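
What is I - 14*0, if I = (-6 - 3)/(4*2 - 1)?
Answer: -9/7 ≈ -1.2857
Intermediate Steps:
I = -9/7 (I = -9/(8 - 1) = -9/7 ≈ -1.2857)
I - 14*0 = -9/7 - 14*0 = -9/7 + 0 = -9/7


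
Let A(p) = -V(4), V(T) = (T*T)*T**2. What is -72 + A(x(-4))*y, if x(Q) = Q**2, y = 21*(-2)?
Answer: 10680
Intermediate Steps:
y = -42
V(T) = T**4 (V(T) = T**2*T**2 = T**4)
A(p) = -256 (A(p) = -1*4**4 = -1*256 = -256)
-72 + A(x(-4))*y = -72 - 256*(-42) = -72 + 10752 = 10680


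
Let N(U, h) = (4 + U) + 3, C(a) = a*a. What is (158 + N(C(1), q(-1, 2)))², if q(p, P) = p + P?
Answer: 27556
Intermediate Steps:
C(a) = a²
q(p, P) = P + p
N(U, h) = 7 + U
(158 + N(C(1), q(-1, 2)))² = (158 + (7 + 1²))² = (158 + (7 + 1))² = (158 + 8)² = 166² = 27556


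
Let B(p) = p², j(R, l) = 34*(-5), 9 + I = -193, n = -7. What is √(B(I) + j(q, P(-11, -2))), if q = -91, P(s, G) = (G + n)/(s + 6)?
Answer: √40634 ≈ 201.58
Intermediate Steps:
P(s, G) = (-7 + G)/(6 + s) (P(s, G) = (G - 7)/(s + 6) = (-7 + G)/(6 + s))
I = -202 (I = -9 - 193 = -202)
j(R, l) = -170
√(B(I) + j(q, P(-11, -2))) = √((-202)² - 170) = √(40804 - 170) = √40634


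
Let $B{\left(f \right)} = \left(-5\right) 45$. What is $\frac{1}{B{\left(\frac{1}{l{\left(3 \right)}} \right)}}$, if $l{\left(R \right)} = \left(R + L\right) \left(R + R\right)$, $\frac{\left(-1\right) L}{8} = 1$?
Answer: $- \frac{1}{225} \approx -0.0044444$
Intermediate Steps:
$L = -8$ ($L = \left(-8\right) 1 = -8$)
$l{\left(R \right)} = 2 R \left(-8 + R\right)$ ($l{\left(R \right)} = \left(R - 8\right) \left(R + R\right) = \left(-8 + R\right) 2 R = 2 R \left(-8 + R\right)$)
$B{\left(f \right)} = -225$
$\frac{1}{B{\left(\frac{1}{l{\left(3 \right)}} \right)}} = \frac{1}{-225} = - \frac{1}{225}$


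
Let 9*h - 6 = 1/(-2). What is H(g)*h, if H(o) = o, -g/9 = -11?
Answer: 121/2 ≈ 60.500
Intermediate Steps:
g = 99 (g = -9*(-11) = 99)
h = 11/18 (h = ⅔ + (⅑)/(-2) = ⅔ + (⅑)*(-½) = ⅔ - 1/18 = 11/18 ≈ 0.61111)
H(g)*h = 99*(11/18) = 121/2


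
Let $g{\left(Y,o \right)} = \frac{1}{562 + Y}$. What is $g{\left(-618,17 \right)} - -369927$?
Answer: $\frac{20715911}{56} \approx 3.6993 \cdot 10^{5}$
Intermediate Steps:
$g{\left(-618,17 \right)} - -369927 = \frac{1}{562 - 618} - -369927 = \frac{1}{-56} + 369927 = - \frac{1}{56} + 369927 = \frac{20715911}{56}$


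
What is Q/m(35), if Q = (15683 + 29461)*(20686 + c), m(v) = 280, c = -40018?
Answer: -109090476/35 ≈ -3.1169e+6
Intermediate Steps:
Q = -872723808 (Q = (15683 + 29461)*(20686 - 40018) = 45144*(-19332) = -872723808)
Q/m(35) = -872723808/280 = -872723808*1/280 = -109090476/35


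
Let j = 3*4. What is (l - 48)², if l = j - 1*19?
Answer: 3025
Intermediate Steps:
j = 12
l = -7 (l = 12 - 1*19 = 12 - 19 = -7)
(l - 48)² = (-7 - 48)² = (-55)² = 3025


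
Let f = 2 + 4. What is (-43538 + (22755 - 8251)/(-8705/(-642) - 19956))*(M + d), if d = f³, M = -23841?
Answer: 13169245285050750/12803047 ≈ 1.0286e+9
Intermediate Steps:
f = 6
d = 216 (d = 6³ = 216)
(-43538 + (22755 - 8251)/(-8705/(-642) - 19956))*(M + d) = (-43538 + (22755 - 8251)/(-8705/(-642) - 19956))*(-23841 + 216) = (-43538 + 14504/(-8705*(-1/642) - 19956))*(-23625) = (-43538 + 14504/(8705/642 - 19956))*(-23625) = (-43538 + 14504/(-12803047/642))*(-23625) = (-43538 + 14504*(-642/12803047))*(-23625) = (-43538 - 9311568/12803047)*(-23625) = -557428371854/12803047*(-23625) = 13169245285050750/12803047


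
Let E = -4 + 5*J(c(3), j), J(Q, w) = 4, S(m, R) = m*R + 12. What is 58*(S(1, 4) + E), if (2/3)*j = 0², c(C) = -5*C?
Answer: 1856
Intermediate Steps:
j = 0 (j = (3/2)*0² = (3/2)*0 = 0)
S(m, R) = 12 + R*m (S(m, R) = R*m + 12 = 12 + R*m)
E = 16 (E = -4 + 5*4 = -4 + 20 = 16)
58*(S(1, 4) + E) = 58*((12 + 4*1) + 16) = 58*((12 + 4) + 16) = 58*(16 + 16) = 58*32 = 1856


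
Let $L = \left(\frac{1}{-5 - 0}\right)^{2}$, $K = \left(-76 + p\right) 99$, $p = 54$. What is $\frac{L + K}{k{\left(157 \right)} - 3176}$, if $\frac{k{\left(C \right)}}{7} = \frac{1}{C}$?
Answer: $\frac{8548493}{12465625} \approx 0.68577$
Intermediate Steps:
$k{\left(C \right)} = \frac{7}{C}$
$K = -2178$ ($K = \left(-76 + 54\right) 99 = \left(-22\right) 99 = -2178$)
$L = \frac{1}{25}$ ($L = \left(\frac{1}{-5 + 0}\right)^{2} = \left(\frac{1}{-5}\right)^{2} = \left(- \frac{1}{5}\right)^{2} = \frac{1}{25} \approx 0.04$)
$\frac{L + K}{k{\left(157 \right)} - 3176} = \frac{\frac{1}{25} - 2178}{\frac{7}{157} - 3176} = - \frac{54449}{25 \left(7 \cdot \frac{1}{157} - 3176\right)} = - \frac{54449}{25 \left(\frac{7}{157} - 3176\right)} = - \frac{54449}{25 \left(- \frac{498625}{157}\right)} = \left(- \frac{54449}{25}\right) \left(- \frac{157}{498625}\right) = \frac{8548493}{12465625}$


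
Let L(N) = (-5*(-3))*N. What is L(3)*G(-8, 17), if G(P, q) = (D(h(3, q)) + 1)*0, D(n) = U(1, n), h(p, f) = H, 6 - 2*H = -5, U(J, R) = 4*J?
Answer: 0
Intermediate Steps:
H = 11/2 (H = 3 - ½*(-5) = 3 + 5/2 = 11/2 ≈ 5.5000)
h(p, f) = 11/2
L(N) = 15*N
D(n) = 4 (D(n) = 4*1 = 4)
G(P, q) = 0 (G(P, q) = (4 + 1)*0 = 5*0 = 0)
L(3)*G(-8, 17) = (15*3)*0 = 45*0 = 0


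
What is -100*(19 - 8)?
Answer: -1100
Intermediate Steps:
-100*(19 - 8) = -100*11 = -1100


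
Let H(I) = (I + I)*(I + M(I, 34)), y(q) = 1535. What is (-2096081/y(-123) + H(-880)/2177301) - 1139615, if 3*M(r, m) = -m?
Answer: -1634285863145474/1432353015 ≈ -1.1410e+6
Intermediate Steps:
M(r, m) = -m/3 (M(r, m) = (-m)/3 = -m/3)
H(I) = 2*I*(-34/3 + I) (H(I) = (I + I)*(I - ⅓*34) = (2*I)*(I - 34/3) = (2*I)*(-34/3 + I) = 2*I*(-34/3 + I))
(-2096081/y(-123) + H(-880)/2177301) - 1139615 = (-2096081/1535 + ((⅔)*(-880)*(-34 + 3*(-880)))/2177301) - 1139615 = (-2096081*1/1535 + ((⅔)*(-880)*(-34 - 2640))*(1/2177301)) - 1139615 = (-2096081/1535 + ((⅔)*(-880)*(-2674))*(1/2177301)) - 1139615 = (-2096081/1535 + (4706240/3)*(1/2177301)) - 1139615 = (-2096081/1535 + 672320/933129) - 1139615 = -1954881956249/1432353015 - 1139615 = -1634285863145474/1432353015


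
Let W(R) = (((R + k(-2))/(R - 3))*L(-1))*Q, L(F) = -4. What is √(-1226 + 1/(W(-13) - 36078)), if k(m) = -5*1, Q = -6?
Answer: I*√1593401096877/36051 ≈ 35.014*I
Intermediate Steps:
k(m) = -5
W(R) = 24*(-5 + R)/(-3 + R) (W(R) = (((R - 5)/(R - 3))*(-4))*(-6) = (((-5 + R)/(-3 + R))*(-4))*(-6) = -4*(-5 + R)/(-3 + R)*(-6) = 24*(-5 + R)/(-3 + R))
√(-1226 + 1/(W(-13) - 36078)) = √(-1226 + 1/(24*(-5 - 13)/(-3 - 13) - 36078)) = √(-1226 + 1/(24*(-18)/(-16) - 36078)) = √(-1226 + 1/(24*(-1/16)*(-18) - 36078)) = √(-1226 + 1/(27 - 36078)) = √(-1226 + 1/(-36051)) = √(-1226 - 1/36051) = √(-44198527/36051) = I*√1593401096877/36051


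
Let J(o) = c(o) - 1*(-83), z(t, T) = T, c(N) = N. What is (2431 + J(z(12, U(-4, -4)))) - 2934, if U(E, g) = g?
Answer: -424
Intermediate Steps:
J(o) = 83 + o (J(o) = o - 1*(-83) = o + 83 = 83 + o)
(2431 + J(z(12, U(-4, -4)))) - 2934 = (2431 + (83 - 4)) - 2934 = (2431 + 79) - 2934 = 2510 - 2934 = -424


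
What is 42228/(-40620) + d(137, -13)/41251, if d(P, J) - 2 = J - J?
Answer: -145155499/139634635 ≈ -1.0395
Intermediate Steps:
d(P, J) = 2 (d(P, J) = 2 + (J - J) = 2 + 0 = 2)
42228/(-40620) + d(137, -13)/41251 = 42228/(-40620) + 2/41251 = 42228*(-1/40620) + 2*(1/41251) = -3519/3385 + 2/41251 = -145155499/139634635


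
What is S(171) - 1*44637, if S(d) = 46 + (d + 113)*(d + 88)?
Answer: 28965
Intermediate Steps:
S(d) = 46 + (88 + d)*(113 + d) (S(d) = 46 + (113 + d)*(88 + d) = 46 + (88 + d)*(113 + d))
S(171) - 1*44637 = (9990 + 171² + 201*171) - 1*44637 = (9990 + 29241 + 34371) - 44637 = 73602 - 44637 = 28965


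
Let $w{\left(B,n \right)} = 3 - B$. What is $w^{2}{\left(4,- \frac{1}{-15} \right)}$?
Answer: $1$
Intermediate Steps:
$w^{2}{\left(4,- \frac{1}{-15} \right)} = \left(3 - 4\right)^{2} = \left(-1\right)^{2} = 1$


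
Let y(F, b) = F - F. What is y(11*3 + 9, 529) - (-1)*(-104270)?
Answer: -104270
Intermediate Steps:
y(F, b) = 0
y(11*3 + 9, 529) - (-1)*(-104270) = 0 - (-1)*(-104270) = 0 - 1*104270 = 0 - 104270 = -104270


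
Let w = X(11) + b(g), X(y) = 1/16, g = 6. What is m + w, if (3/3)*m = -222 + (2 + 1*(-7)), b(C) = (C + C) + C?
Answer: -3343/16 ≈ -208.94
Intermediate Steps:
X(y) = 1/16
b(C) = 3*C (b(C) = 2*C + C = 3*C)
m = -227 (m = -222 + (2 + 1*(-7)) = -222 + (2 - 7) = -222 - 5 = -227)
w = 289/16 (w = 1/16 + 3*6 = 1/16 + 18 = 289/16 ≈ 18.063)
m + w = -227 + 289/16 = -3343/16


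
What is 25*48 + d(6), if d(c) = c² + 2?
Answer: 1238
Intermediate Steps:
d(c) = 2 + c²
25*48 + d(6) = 25*48 + (2 + 6²) = 1200 + (2 + 36) = 1200 + 38 = 1238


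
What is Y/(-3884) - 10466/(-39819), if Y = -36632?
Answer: 374824888/38664249 ≈ 9.6944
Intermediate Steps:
Y/(-3884) - 10466/(-39819) = -36632/(-3884) - 10466/(-39819) = -36632*(-1/3884) - 10466*(-1/39819) = 9158/971 + 10466/39819 = 374824888/38664249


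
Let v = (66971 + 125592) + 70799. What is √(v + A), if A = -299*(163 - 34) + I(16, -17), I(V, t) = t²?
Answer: 2*√56270 ≈ 474.43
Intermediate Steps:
A = -38282 (A = -299*(163 - 34) + (-17)² = -299*129 + 289 = -38571 + 289 = -38282)
v = 263362 (v = 192563 + 70799 = 263362)
√(v + A) = √(263362 - 38282) = √225080 = 2*√56270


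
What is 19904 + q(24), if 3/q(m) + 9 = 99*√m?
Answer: 173343937/8709 + 22*√6/8709 ≈ 19904.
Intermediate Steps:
q(m) = 3/(-9 + 99*√m)
19904 + q(24) = 19904 + 1/(3*(-1 + 11*√24)) = 19904 + 1/(3*(-1 + 11*(2*√6))) = 19904 + 1/(3*(-1 + 22*√6))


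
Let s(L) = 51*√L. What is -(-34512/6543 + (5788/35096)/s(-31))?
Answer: 11504/2181 + 1447*I*√31/13871694 ≈ 5.2746 + 0.00058079*I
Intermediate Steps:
-(-34512/6543 + (5788/35096)/s(-31)) = -(-34512/6543 + (5788/35096)/((51*√(-31)))) = -(-34512*1/6543 + (5788*(1/35096))/((51*(I*√31)))) = -(-11504/2181 + 1447/(8774*((51*I*√31)))) = -(-11504/2181 + 1447*(-I*√31/1581)/8774) = -(-11504/2181 - 1447*I*√31/13871694) = 11504/2181 + 1447*I*√31/13871694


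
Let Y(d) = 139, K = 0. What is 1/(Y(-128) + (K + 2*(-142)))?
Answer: -1/145 ≈ -0.0068966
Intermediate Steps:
1/(Y(-128) + (K + 2*(-142))) = 1/(139 + (0 + 2*(-142))) = 1/(139 + (0 - 284)) = 1/(139 - 284) = 1/(-145) = -1/145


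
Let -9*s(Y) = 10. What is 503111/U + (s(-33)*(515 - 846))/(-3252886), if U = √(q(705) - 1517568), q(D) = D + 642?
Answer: -1655/14637987 - 1753*I*√168469/1761 ≈ -0.00011306 - 408.58*I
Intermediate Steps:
q(D) = 642 + D
s(Y) = -10/9 (s(Y) = -⅑*10 = -10/9)
U = 3*I*√168469 (U = √((642 + 705) - 1517568) = √(1347 - 1517568) = √(-1516221) = 3*I*√168469 ≈ 1231.3*I)
503111/U + (s(-33)*(515 - 846))/(-3252886) = 503111/((3*I*√168469)) - 10*(515 - 846)/9/(-3252886) = 503111*(-I*√168469/505407) - 10/9*(-331)*(-1/3252886) = -1753*I*√168469/1761 + (3310/9)*(-1/3252886) = -1753*I*√168469/1761 - 1655/14637987 = -1655/14637987 - 1753*I*√168469/1761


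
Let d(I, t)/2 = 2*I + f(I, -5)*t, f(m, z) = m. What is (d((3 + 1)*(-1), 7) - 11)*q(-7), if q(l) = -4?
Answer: 332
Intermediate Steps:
d(I, t) = 4*I + 2*I*t (d(I, t) = 2*(2*I + I*t) = 4*I + 2*I*t)
(d((3 + 1)*(-1), 7) - 11)*q(-7) = (2*((3 + 1)*(-1))*(2 + 7) - 11)*(-4) = (2*(4*(-1))*9 - 11)*(-4) = (2*(-4)*9 - 11)*(-4) = (-72 - 11)*(-4) = -83*(-4) = 332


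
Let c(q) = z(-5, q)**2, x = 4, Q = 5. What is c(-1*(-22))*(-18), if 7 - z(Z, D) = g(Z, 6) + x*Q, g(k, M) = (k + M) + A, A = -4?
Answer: -1800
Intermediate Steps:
g(k, M) = -4 + M + k (g(k, M) = (k + M) - 4 = (M + k) - 4 = -4 + M + k)
z(Z, D) = -15 - Z (z(Z, D) = 7 - ((-4 + 6 + Z) + 4*5) = 7 - ((2 + Z) + 20) = 7 - (22 + Z) = 7 + (-22 - Z) = -15 - Z)
c(q) = 100 (c(q) = (-15 - 1*(-5))**2 = (-15 + 5)**2 = (-10)**2 = 100)
c(-1*(-22))*(-18) = 100*(-18) = -1800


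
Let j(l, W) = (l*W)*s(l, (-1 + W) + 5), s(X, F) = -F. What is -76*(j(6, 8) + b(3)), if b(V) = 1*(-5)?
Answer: 44156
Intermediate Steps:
j(l, W) = W*l*(-4 - W) (j(l, W) = (l*W)*(-((-1 + W) + 5)) = (W*l)*(-(4 + W)) = (W*l)*(-4 - W) = W*l*(-4 - W))
b(V) = -5
-76*(j(6, 8) + b(3)) = -76*(-1*8*6*(4 + 8) - 5) = -76*(-1*8*6*12 - 5) = -76*(-576 - 5) = -76*(-581) = 44156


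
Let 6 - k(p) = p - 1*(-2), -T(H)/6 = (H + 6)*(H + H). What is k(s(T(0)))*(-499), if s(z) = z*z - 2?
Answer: -2994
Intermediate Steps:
T(H) = -12*H*(6 + H) (T(H) = -6*(H + 6)*(H + H) = -6*(6 + H)*2*H = -12*H*(6 + H))
s(z) = -2 + z**2 (s(z) = z**2 - 2 = -2 + z**2)
k(p) = 4 - p (k(p) = 6 - (p - 1*(-2)) = 6 - (p + 2) = 6 - (2 + p) = 6 + (-2 - p) = 4 - p)
k(s(T(0)))*(-499) = (4 - (-2 + (-12*0*(6 + 0))**2))*(-499) = (4 - (-2 + (-12*0*6)**2))*(-499) = (4 - (-2 + 0**2))*(-499) = (4 - (-2 + 0))*(-499) = (4 - 1*(-2))*(-499) = (4 + 2)*(-499) = 6*(-499) = -2994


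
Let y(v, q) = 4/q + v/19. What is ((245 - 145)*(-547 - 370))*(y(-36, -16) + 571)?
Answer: -991116525/19 ≈ -5.2164e+7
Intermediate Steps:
y(v, q) = 4/q + v/19 (y(v, q) = 4/q + v*(1/19) = 4/q + v/19)
((245 - 145)*(-547 - 370))*(y(-36, -16) + 571) = ((245 - 145)*(-547 - 370))*((4/(-16) + (1/19)*(-36)) + 571) = (100*(-917))*((4*(-1/16) - 36/19) + 571) = -91700*((-¼ - 36/19) + 571) = -91700*(-163/76 + 571) = -91700*43233/76 = -991116525/19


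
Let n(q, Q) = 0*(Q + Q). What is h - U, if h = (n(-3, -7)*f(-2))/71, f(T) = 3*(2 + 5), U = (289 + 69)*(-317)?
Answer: 113486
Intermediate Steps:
n(q, Q) = 0 (n(q, Q) = 0*(2*Q) = 0)
U = -113486 (U = 358*(-317) = -113486)
f(T) = 21 (f(T) = 3*7 = 21)
h = 0 (h = (0*21)/71 = 0*(1/71) = 0)
h - U = 0 - 1*(-113486) = 0 + 113486 = 113486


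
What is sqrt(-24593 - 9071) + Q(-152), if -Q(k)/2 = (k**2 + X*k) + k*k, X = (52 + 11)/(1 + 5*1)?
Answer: -89224 + 8*I*sqrt(526) ≈ -89224.0 + 183.48*I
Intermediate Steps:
X = 21/2 (X = 63/(1 + 5) = 63/6 = 63*(1/6) = 21/2 ≈ 10.500)
Q(k) = -21*k - 4*k**2 (Q(k) = -2*((k**2 + 21*k/2) + k*k) = -2*((k**2 + 21*k/2) + k**2) = -2*(2*k**2 + 21*k/2) = -21*k - 4*k**2)
sqrt(-24593 - 9071) + Q(-152) = sqrt(-24593 - 9071) - 1*(-152)*(21 + 4*(-152)) = sqrt(-33664) - 1*(-152)*(21 - 608) = 8*I*sqrt(526) - 1*(-152)*(-587) = 8*I*sqrt(526) - 89224 = -89224 + 8*I*sqrt(526)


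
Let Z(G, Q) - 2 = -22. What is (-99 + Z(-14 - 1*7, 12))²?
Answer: 14161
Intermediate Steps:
Z(G, Q) = -20 (Z(G, Q) = 2 - 22 = -20)
(-99 + Z(-14 - 1*7, 12))² = (-99 - 20)² = (-119)² = 14161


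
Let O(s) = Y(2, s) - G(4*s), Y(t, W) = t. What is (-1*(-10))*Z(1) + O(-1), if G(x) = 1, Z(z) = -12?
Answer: -119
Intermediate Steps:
O(s) = 1 (O(s) = 2 - 1*1 = 2 - 1 = 1)
(-1*(-10))*Z(1) + O(-1) = -1*(-10)*(-12) + 1 = 10*(-12) + 1 = -120 + 1 = -119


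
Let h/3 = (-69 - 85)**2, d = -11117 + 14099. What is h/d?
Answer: 1694/71 ≈ 23.859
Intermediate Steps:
d = 2982
h = 71148 (h = 3*(-69 - 85)**2 = 3*(-154)**2 = 3*23716 = 71148)
h/d = 71148/2982 = 71148*(1/2982) = 1694/71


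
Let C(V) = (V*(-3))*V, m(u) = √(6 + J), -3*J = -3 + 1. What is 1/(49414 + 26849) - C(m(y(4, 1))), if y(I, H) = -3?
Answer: 1525261/76263 ≈ 20.000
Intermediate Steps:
J = ⅔ (J = -(-3 + 1)/3 = -⅓*(-2) = ⅔ ≈ 0.66667)
m(u) = 2*√15/3 (m(u) = √(6 + ⅔) = √(20/3) = 2*√15/3)
C(V) = -3*V² (C(V) = (-3*V)*V = -3*V²)
1/(49414 + 26849) - C(m(y(4, 1))) = 1/(49414 + 26849) - (-3)*(2*√15/3)² = 1/76263 - (-3)*20/3 = 1/76263 - 1*(-20) = 1/76263 + 20 = 1525261/76263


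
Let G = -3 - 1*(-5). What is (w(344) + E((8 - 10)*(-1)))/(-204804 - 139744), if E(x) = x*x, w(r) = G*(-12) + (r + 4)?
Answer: -82/86137 ≈ -0.00095197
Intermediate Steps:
G = 2 (G = -3 + 5 = 2)
w(r) = -20 + r (w(r) = 2*(-12) + (r + 4) = -24 + (4 + r) = -20 + r)
E(x) = x²
(w(344) + E((8 - 10)*(-1)))/(-204804 - 139744) = ((-20 + 344) + ((8 - 10)*(-1))²)/(-204804 - 139744) = (324 + (-2*(-1))²)/(-344548) = (324 + 2²)*(-1/344548) = (324 + 4)*(-1/344548) = 328*(-1/344548) = -82/86137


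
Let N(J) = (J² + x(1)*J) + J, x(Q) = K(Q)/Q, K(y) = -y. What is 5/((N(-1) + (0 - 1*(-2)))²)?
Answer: 5/9 ≈ 0.55556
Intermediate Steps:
x(Q) = -1 (x(Q) = (-Q)/Q = -1)
N(J) = J² (N(J) = (J² - J) + J = J²)
5/((N(-1) + (0 - 1*(-2)))²) = 5/(((-1)² + (0 - 1*(-2)))²) = 5/((1 + (0 + 2))²) = 5/((1 + 2)²) = 5/(3²) = 5/9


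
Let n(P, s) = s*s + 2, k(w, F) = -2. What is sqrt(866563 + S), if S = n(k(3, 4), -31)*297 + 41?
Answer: sqrt(1152615) ≈ 1073.6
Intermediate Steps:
n(P, s) = 2 + s**2 (n(P, s) = s**2 + 2 = 2 + s**2)
S = 286052 (S = (2 + (-31)**2)*297 + 41 = (2 + 961)*297 + 41 = 963*297 + 41 = 286011 + 41 = 286052)
sqrt(866563 + S) = sqrt(866563 + 286052) = sqrt(1152615)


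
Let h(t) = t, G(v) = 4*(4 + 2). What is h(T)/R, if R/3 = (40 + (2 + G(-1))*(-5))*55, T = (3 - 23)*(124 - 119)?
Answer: 2/297 ≈ 0.0067340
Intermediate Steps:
G(v) = 24 (G(v) = 4*6 = 24)
T = -100 (T = -20*5 = -100)
R = -14850 (R = 3*((40 + (2 + 24)*(-5))*55) = 3*((40 + 26*(-5))*55) = 3*((40 - 130)*55) = 3*(-90*55) = 3*(-4950) = -14850)
h(T)/R = -100/(-14850) = -100*(-1/14850) = 2/297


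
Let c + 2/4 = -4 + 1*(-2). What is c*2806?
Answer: -18239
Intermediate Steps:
c = -13/2 (c = -½ + (-4 + 1*(-2)) = -½ + (-4 - 2) = -½ - 6 = -13/2 ≈ -6.5000)
c*2806 = -13/2*2806 = -18239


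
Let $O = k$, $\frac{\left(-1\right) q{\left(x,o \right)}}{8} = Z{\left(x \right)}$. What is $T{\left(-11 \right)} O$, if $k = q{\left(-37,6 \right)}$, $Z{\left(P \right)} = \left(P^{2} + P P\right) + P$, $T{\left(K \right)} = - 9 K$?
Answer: $-2139192$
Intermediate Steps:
$Z{\left(P \right)} = P + 2 P^{2}$ ($Z{\left(P \right)} = \left(P^{2} + P^{2}\right) + P = 2 P^{2} + P = P + 2 P^{2}$)
$q{\left(x,o \right)} = - 8 x \left(1 + 2 x\right)$
$k = -21608$ ($k = \left(-8\right) \left(-37\right) \left(1 + 2 \left(-37\right)\right) = \left(-8\right) \left(-37\right) \left(1 - 74\right) = \left(-8\right) \left(-37\right) \left(-73\right) = -21608$)
$O = -21608$
$T{\left(-11 \right)} O = \left(-9\right) \left(-11\right) \left(-21608\right) = 99 \left(-21608\right) = -2139192$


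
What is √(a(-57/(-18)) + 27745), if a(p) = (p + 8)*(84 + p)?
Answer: √1033861/6 ≈ 169.46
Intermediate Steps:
a(p) = (8 + p)*(84 + p)
√(a(-57/(-18)) + 27745) = √((672 + (-57/(-18))² + 92*(-57/(-18))) + 27745) = √((672 + (-57*(-1/18))² + 92*(-57*(-1/18))) + 27745) = √((672 + (19/6)² + 92*(19/6)) + 27745) = √((672 + 361/36 + 874/3) + 27745) = √(35041/36 + 27745) = √(1033861/36) = √1033861/6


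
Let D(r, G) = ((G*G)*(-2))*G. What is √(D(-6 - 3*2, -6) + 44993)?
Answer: 5*√1817 ≈ 213.13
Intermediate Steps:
D(r, G) = -2*G³ (D(r, G) = (G²*(-2))*G = (-2*G²)*G = -2*G³)
√(D(-6 - 3*2, -6) + 44993) = √(-2*(-6)³ + 44993) = √(-2*(-216) + 44993) = √(432 + 44993) = √45425 = 5*√1817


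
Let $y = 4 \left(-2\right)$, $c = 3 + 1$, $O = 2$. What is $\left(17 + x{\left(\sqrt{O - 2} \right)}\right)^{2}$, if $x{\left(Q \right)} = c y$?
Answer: $225$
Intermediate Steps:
$c = 4$
$y = -8$
$x{\left(Q \right)} = -32$ ($x{\left(Q \right)} = 4 \left(-8\right) = -32$)
$\left(17 + x{\left(\sqrt{O - 2} \right)}\right)^{2} = \left(17 - 32\right)^{2} = \left(-15\right)^{2} = 225$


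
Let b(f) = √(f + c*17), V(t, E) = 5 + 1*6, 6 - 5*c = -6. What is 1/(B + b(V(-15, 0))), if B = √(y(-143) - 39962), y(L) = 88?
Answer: 5/(√1295 + 5*I*√39874) ≈ 0.00018026 - 0.0050014*I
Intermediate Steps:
c = 12/5 (c = 6/5 - ⅕*(-6) = 6/5 + 6/5 = 12/5 ≈ 2.4000)
V(t, E) = 11 (V(t, E) = 5 + 6 = 11)
b(f) = √(204/5 + f) (b(f) = √(f + (12/5)*17) = √(f + 204/5) = √(204/5 + f))
B = I*√39874 (B = √(88 - 39962) = √(-39874) = I*√39874 ≈ 199.68*I)
1/(B + b(V(-15, 0))) = 1/(I*√39874 + √(1020 + 25*11)/5) = 1/(I*√39874 + √(1020 + 275)/5) = 1/(I*√39874 + √1295/5) = 1/(√1295/5 + I*√39874)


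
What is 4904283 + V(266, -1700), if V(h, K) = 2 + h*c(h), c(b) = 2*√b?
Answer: 4904285 + 532*√266 ≈ 4.9130e+6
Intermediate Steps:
V(h, K) = 2 + 2*h^(3/2) (V(h, K) = 2 + h*(2*√h) = 2 + 2*h^(3/2))
4904283 + V(266, -1700) = 4904283 + (2 + 2*266^(3/2)) = 4904283 + (2 + 2*(266*√266)) = 4904283 + (2 + 532*√266) = 4904285 + 532*√266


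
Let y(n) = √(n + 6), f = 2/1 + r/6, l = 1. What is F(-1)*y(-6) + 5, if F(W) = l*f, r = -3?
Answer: 5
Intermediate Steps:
f = 3/2 (f = 2/1 - 3/6 = 2*1 - 3*⅙ = 2 - ½ = 3/2 ≈ 1.5000)
y(n) = √(6 + n)
F(W) = 3/2 (F(W) = 1*(3/2) = 3/2)
F(-1)*y(-6) + 5 = 3*√(6 - 6)/2 + 5 = 3*√0/2 + 5 = (3/2)*0 + 5 = 0 + 5 = 5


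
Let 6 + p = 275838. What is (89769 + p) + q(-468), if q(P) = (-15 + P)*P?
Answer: 591645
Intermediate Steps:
q(P) = P*(-15 + P)
p = 275832 (p = -6 + 275838 = 275832)
(89769 + p) + q(-468) = (89769 + 275832) - 468*(-15 - 468) = 365601 - 468*(-483) = 365601 + 226044 = 591645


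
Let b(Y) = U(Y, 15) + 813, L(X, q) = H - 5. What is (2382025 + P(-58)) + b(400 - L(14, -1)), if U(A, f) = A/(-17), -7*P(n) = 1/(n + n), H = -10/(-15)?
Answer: 98677102351/41412 ≈ 2.3828e+6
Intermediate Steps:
H = ⅔ (H = -10*(-1/15) = ⅔ ≈ 0.66667)
P(n) = -1/(14*n) (P(n) = -1/(7*(n + n)) = -1/(2*n)/7 = -1/(14*n))
L(X, q) = -13/3 (L(X, q) = ⅔ - 5 = -13/3)
U(A, f) = -A/17 (U(A, f) = A*(-1/17) = -A/17)
b(Y) = 813 - Y/17 (b(Y) = -Y/17 + 813 = 813 - Y/17)
(2382025 + P(-58)) + b(400 - L(14, -1)) = (2382025 - 1/14/(-58)) + (813 - (400 - 1*(-13/3))/17) = (2382025 - 1/14*(-1/58)) + (813 - (400 + 13/3)/17) = (2382025 + 1/812) + (813 - 1/17*1213/3) = 1934204301/812 + (813 - 1213/51) = 1934204301/812 + 40250/51 = 98677102351/41412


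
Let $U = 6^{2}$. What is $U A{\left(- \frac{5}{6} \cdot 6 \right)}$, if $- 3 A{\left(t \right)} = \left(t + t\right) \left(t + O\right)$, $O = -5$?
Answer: $-1200$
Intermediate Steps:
$U = 36$
$A{\left(t \right)} = - \frac{2 t \left(-5 + t\right)}{3}$ ($A{\left(t \right)} = - \frac{\left(t + t\right) \left(t - 5\right)}{3} = - \frac{2 t \left(-5 + t\right)}{3}$)
$U A{\left(- \frac{5}{6} \cdot 6 \right)} = 36 \frac{2 - \frac{5}{6} \cdot 6 \left(5 - - \frac{5}{6} \cdot 6\right)}{3} = 36 \frac{2 \left(-5\right) \frac{1}{6} \cdot 6 \left(5 - \left(-5\right) \frac{1}{6} \cdot 6\right)}{3} = 36 \frac{2 \left(\left(- \frac{5}{6}\right) 6\right) \left(5 - \left(- \frac{5}{6}\right) 6\right)}{3} = 36 \cdot \frac{2}{3} \left(-5\right) \left(5 - -5\right) = 36 \cdot \frac{2}{3} \left(-5\right) \left(5 + 5\right) = 36 \cdot \frac{2}{3} \left(-5\right) 10 = 36 \left(- \frac{100}{3}\right) = -1200$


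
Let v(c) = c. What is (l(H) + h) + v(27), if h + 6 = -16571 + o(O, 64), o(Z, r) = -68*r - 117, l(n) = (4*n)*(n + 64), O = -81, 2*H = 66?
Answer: -8215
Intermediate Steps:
H = 33 (H = (½)*66 = 33)
l(n) = 4*n*(64 + n) (l(n) = (4*n)*(64 + n) = 4*n*(64 + n))
o(Z, r) = -117 - 68*r
h = -21046 (h = -6 + (-16571 + (-117 - 68*64)) = -6 + (-16571 + (-117 - 4352)) = -6 + (-16571 - 4469) = -6 - 21040 = -21046)
(l(H) + h) + v(27) = (4*33*(64 + 33) - 21046) + 27 = (4*33*97 - 21046) + 27 = (12804 - 21046) + 27 = -8242 + 27 = -8215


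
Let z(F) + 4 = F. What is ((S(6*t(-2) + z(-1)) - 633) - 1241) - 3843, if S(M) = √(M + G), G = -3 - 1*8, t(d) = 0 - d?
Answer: -5717 + 2*I ≈ -5717.0 + 2.0*I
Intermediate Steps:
z(F) = -4 + F
t(d) = -d
G = -11 (G = -3 - 8 = -11)
S(M) = √(-11 + M) (S(M) = √(M - 11) = √(-11 + M))
((S(6*t(-2) + z(-1)) - 633) - 1241) - 3843 = ((√(-11 + (6*(-1*(-2)) + (-4 - 1))) - 633) - 1241) - 3843 = ((√(-11 + (6*2 - 5)) - 633) - 1241) - 3843 = ((√(-11 + (12 - 5)) - 633) - 1241) - 3843 = ((√(-11 + 7) - 633) - 1241) - 3843 = ((√(-4) - 633) - 1241) - 3843 = ((2*I - 633) - 1241) - 3843 = ((-633 + 2*I) - 1241) - 3843 = (-1874 + 2*I) - 3843 = -5717 + 2*I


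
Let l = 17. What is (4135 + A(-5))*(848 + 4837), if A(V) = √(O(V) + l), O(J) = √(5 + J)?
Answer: 23507475 + 5685*√17 ≈ 2.3531e+7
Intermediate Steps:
A(V) = √(17 + √(5 + V)) (A(V) = √(√(5 + V) + 17) = √(17 + √(5 + V)))
(4135 + A(-5))*(848 + 4837) = (4135 + √(17 + √(5 - 5)))*(848 + 4837) = (4135 + √(17 + √0))*5685 = (4135 + √(17 + 0))*5685 = (4135 + √17)*5685 = 23507475 + 5685*√17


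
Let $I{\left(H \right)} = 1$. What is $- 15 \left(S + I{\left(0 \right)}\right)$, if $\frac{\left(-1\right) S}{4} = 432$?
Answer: $25905$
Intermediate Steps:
$S = -1728$ ($S = \left(-4\right) 432 = -1728$)
$- 15 \left(S + I{\left(0 \right)}\right) = - 15 \left(-1728 + 1\right) = \left(-15\right) \left(-1727\right) = 25905$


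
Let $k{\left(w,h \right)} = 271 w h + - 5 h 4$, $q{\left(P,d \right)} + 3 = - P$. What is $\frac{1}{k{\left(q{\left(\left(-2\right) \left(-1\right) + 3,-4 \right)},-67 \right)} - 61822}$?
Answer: $\frac{1}{84774} \approx 1.1796 \cdot 10^{-5}$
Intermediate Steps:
$q{\left(P,d \right)} = -3 - P$
$k{\left(w,h \right)} = - 20 h + 271 h w$ ($k{\left(w,h \right)} = 271 h w - 20 h = - 20 h + 271 h w$)
$\frac{1}{k{\left(q{\left(\left(-2\right) \left(-1\right) + 3,-4 \right)},-67 \right)} - 61822} = \frac{1}{- 67 \left(-20 + 271 \left(-3 - \left(\left(-2\right) \left(-1\right) + 3\right)\right)\right) - 61822} = \frac{1}{- 67 \left(-20 + 271 \left(-3 - \left(2 + 3\right)\right)\right) - 61822} = \frac{1}{- 67 \left(-20 + 271 \left(-3 - 5\right)\right) - 61822} = \frac{1}{- 67 \left(-20 + 271 \left(-8\right)\right) - 61822} = \frac{1}{- 67 \left(-20 - 2168\right) - 61822} = \frac{1}{\left(-67\right) \left(-2188\right) - 61822} = \frac{1}{146596 - 61822} = \frac{1}{84774}$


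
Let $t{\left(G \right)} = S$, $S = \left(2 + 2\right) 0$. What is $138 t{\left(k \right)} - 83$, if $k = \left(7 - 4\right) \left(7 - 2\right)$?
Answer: $-83$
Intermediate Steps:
$k = 15$ ($k = 3 \cdot 5 = 15$)
$S = 0$ ($S = 4 \cdot 0 = 0$)
$t{\left(G \right)} = 0$
$138 t{\left(k \right)} - 83 = 138 \cdot 0 - 83 = 0 - 83 = -83$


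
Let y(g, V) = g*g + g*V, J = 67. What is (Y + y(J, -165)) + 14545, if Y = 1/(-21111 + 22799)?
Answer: 13468553/1688 ≈ 7979.0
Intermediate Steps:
y(g, V) = g² + V*g
Y = 1/1688 ≈ 0.00059242
(Y + y(J, -165)) + 14545 = (1/1688 + 67*(-165 + 67)) + 14545 = (1/1688 + 67*(-98)) + 14545 = (1/1688 - 6566) + 14545 = -11083407/1688 + 14545 = 13468553/1688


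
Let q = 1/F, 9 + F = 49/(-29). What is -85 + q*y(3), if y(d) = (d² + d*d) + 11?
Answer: -27191/310 ≈ -87.713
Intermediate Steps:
F = -310/29 (F = -9 + 49/(-29) = -9 + 49*(-1/29) = -9 - 49/29 = -310/29 ≈ -10.690)
q = -29/310 (q = 1/(-310/29) = -29/310 ≈ -0.093548)
y(d) = 11 + 2*d² (y(d) = (d² + d²) + 11 = 2*d² + 11 = 11 + 2*d²)
-85 + q*y(3) = -85 - 29*(11 + 2*3²)/310 = -85 - 29*(11 + 2*9)/310 = -85 - 29*(11 + 18)/310 = -85 - 29/310*29 = -85 - 841/310 = -27191/310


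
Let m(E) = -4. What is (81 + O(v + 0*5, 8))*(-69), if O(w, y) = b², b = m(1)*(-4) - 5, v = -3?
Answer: -13938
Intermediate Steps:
b = 11 (b = -4*(-4) - 5 = 16 - 5 = 11)
O(w, y) = 121 (O(w, y) = 11² = 121)
(81 + O(v + 0*5, 8))*(-69) = (81 + 121)*(-69) = 202*(-69) = -13938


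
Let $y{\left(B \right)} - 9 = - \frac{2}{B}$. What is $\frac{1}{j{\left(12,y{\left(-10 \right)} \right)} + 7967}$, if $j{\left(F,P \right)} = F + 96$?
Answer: $\frac{1}{8075} \approx 0.00012384$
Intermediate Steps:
$y{\left(B \right)} = 9 - \frac{2}{B}$
$j{\left(F,P \right)} = 96 + F$
$\frac{1}{j{\left(12,y{\left(-10 \right)} \right)} + 7967} = \frac{1}{\left(96 + 12\right) + 7967} = \frac{1}{108 + 7967} = \frac{1}{8075}$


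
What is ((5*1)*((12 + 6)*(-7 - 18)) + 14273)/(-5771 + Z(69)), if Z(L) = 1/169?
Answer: -2031887/975298 ≈ -2.0834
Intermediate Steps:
Z(L) = 1/169
((5*1)*((12 + 6)*(-7 - 18)) + 14273)/(-5771 + Z(69)) = ((5*1)*((12 + 6)*(-7 - 18)) + 14273)/(-5771 + 1/169) = (5*(18*(-25)) + 14273)/(-975298/169) = (5*(-450) + 14273)*(-169/975298) = (-2250 + 14273)*(-169/975298) = 12023*(-169/975298) = -2031887/975298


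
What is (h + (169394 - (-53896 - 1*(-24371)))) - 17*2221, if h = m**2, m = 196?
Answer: 199578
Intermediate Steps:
h = 38416 (h = 196**2 = 38416)
(h + (169394 - (-53896 - 1*(-24371)))) - 17*2221 = (38416 + (169394 - (-53896 - 1*(-24371)))) - 17*2221 = (38416 + (169394 - (-53896 + 24371))) - 37757 = (38416 + (169394 - 1*(-29525))) - 37757 = (38416 + (169394 + 29525)) - 37757 = (38416 + 198919) - 37757 = 237335 - 37757 = 199578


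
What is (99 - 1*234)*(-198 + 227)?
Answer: -3915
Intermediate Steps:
(99 - 1*234)*(-198 + 227) = (99 - 234)*29 = -135*29 = -3915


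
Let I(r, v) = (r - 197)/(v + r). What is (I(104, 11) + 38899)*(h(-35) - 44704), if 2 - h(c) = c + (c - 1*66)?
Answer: -199356731272/115 ≈ -1.7335e+9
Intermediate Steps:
I(r, v) = (-197 + r)/(r + v)
h(c) = 68 - 2*c (h(c) = 2 - (c + (c - 1*66)) = 2 - (c + (c - 66)) = 2 - (c + (-66 + c)) = 2 - (-66 + 2*c) = 2 + (66 - 2*c) = 68 - 2*c)
(I(104, 11) + 38899)*(h(-35) - 44704) = ((-197 + 104)/(104 + 11) + 38899)*((68 - 2*(-35)) - 44704) = (-93/115 + 38899)*((68 + 70) - 44704) = ((1/115)*(-93) + 38899)*(138 - 44704) = (-93/115 + 38899)*(-44566) = (4473292/115)*(-44566) = -199356731272/115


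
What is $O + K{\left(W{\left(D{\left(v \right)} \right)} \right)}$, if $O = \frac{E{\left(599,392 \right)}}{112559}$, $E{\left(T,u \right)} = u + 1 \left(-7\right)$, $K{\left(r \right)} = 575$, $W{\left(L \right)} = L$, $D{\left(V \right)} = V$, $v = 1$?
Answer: $\frac{64721810}{112559} \approx 575.0$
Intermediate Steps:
$E{\left(T,u \right)} = -7 + u$ ($E{\left(T,u \right)} = u - 7 = -7 + u$)
$O = \frac{385}{112559}$ ($O = \frac{-7 + 392}{112559} = 385 \cdot \frac{1}{112559} = \frac{385}{112559} \approx 0.0034204$)
$O + K{\left(W{\left(D{\left(v \right)} \right)} \right)} = \frac{385}{112559} + 575 = \frac{64721810}{112559}$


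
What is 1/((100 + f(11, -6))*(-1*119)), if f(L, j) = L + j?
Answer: -1/12495 ≈ -8.0032e-5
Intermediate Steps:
1/((100 + f(11, -6))*(-1*119)) = 1/((100 + (11 - 6))*(-1*119)) = 1/((100 + 5)*(-119)) = 1/(105*(-119)) = 1/(-12495) = -1/12495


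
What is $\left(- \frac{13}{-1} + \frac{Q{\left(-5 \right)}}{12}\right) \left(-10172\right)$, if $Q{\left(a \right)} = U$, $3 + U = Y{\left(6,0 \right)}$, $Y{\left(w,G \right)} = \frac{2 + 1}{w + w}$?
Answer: $- \frac{1558859}{12} \approx -1.299 \cdot 10^{5}$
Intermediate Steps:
$Y{\left(w,G \right)} = \frac{3}{2 w}$
$U = - \frac{11}{4}$ ($U = -3 + \frac{3}{2 \cdot 6} = -3 + \frac{3}{2} \cdot \frac{1}{6} = -3 + \frac{1}{4} = - \frac{11}{4} \approx -2.75$)
$Q{\left(a \right)} = - \frac{11}{4}$
$\left(- \frac{13}{-1} + \frac{Q{\left(-5 \right)}}{12}\right) \left(-10172\right) = \left(- \frac{13}{-1} - \frac{11}{4 \cdot 12}\right) \left(-10172\right) = \left(\left(-13\right) \left(-1\right) - \frac{11}{48}\right) \left(-10172\right) = \left(13 - \frac{11}{48}\right) \left(-10172\right) = \frac{613}{48} \left(-10172\right) = - \frac{1558859}{12}$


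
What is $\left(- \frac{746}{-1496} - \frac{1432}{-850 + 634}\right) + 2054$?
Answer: $\frac{41626547}{20196} \approx 2061.1$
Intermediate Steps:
$\left(- \frac{746}{-1496} - \frac{1432}{-850 + 634}\right) + 2054 = \left(\left(-746\right) \left(- \frac{1}{1496}\right) - \frac{1432}{-216}\right) + 2054 = \left(\frac{373}{748} - - \frac{179}{27}\right) + 2054 = \left(\frac{373}{748} + \frac{179}{27}\right) + 2054 = \frac{143963}{20196} + 2054 = \frac{41626547}{20196}$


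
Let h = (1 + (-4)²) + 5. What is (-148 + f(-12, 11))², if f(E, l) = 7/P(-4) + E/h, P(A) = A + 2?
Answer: 11189025/484 ≈ 23118.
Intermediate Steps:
P(A) = 2 + A
h = 22 (h = (1 + 16) + 5 = 17 + 5 = 22)
f(E, l) = -7/2 + E/22 (f(E, l) = 7/(2 - 4) + E/22 = 7/(-2) + E*(1/22) = 7*(-½) + E/22 = -7/2 + E/22)
(-148 + f(-12, 11))² = (-148 + (-7/2 + (1/22)*(-12)))² = (-148 + (-7/2 - 6/11))² = (-148 - 89/22)² = (-3345/22)² = 11189025/484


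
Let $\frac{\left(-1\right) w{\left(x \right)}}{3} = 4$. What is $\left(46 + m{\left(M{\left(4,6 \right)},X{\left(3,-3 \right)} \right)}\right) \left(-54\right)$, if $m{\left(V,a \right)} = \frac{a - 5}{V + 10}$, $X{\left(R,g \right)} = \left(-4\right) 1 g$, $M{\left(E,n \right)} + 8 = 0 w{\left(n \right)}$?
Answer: $-2673$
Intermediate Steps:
$w{\left(x \right)} = -12$ ($w{\left(x \right)} = \left(-3\right) 4 = -12$)
$M{\left(E,n \right)} = -8$ ($M{\left(E,n \right)} = -8 + 0 \left(-12\right) = -8 + 0 = -8$)
$X{\left(R,g \right)} = - 4 g$
$m{\left(V,a \right)} = \frac{-5 + a}{10 + V}$
$\left(46 + m{\left(M{\left(4,6 \right)},X{\left(3,-3 \right)} \right)}\right) \left(-54\right) = \left(46 + \frac{-5 - -12}{10 - 8}\right) \left(-54\right) = \left(46 + \frac{-5 + 12}{2}\right) \left(-54\right) = \left(46 + \frac{1}{2} \cdot 7\right) \left(-54\right) = \left(46 + \frac{7}{2}\right) \left(-54\right) = \frac{99}{2} \left(-54\right) = -2673$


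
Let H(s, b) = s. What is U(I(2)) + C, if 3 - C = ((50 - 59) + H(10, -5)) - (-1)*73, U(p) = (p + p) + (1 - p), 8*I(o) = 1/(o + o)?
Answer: -2239/32 ≈ -69.969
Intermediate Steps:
I(o) = 1/(16*o) (I(o) = 1/(8*(o + o)) = 1/(8*((2*o))) = (1/(2*o))/8 = 1/(16*o))
U(p) = 1 + p (U(p) = 2*p + (1 - p) = 1 + p)
C = -71 (C = 3 - (((50 - 59) + 10) - (-1)*73) = 3 - ((-9 + 10) - 1*(-73)) = 3 - (1 + 73) = 3 - 1*74 = 3 - 74 = -71)
U(I(2)) + C = (1 + (1/16)/2) - 71 = (1 + (1/16)*(½)) - 71 = (1 + 1/32) - 71 = 33/32 - 71 = -2239/32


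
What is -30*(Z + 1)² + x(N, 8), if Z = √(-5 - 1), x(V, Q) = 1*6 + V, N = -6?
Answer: 150 - 60*I*√6 ≈ 150.0 - 146.97*I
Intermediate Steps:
x(V, Q) = 6 + V
Z = I*√6 (Z = √(-6) = I*√6 ≈ 2.4495*I)
-30*(Z + 1)² + x(N, 8) = -30*(I*√6 + 1)² + (6 - 6) = -30*(1 + I*√6)² + 0 = -30*(1 + I*√6)²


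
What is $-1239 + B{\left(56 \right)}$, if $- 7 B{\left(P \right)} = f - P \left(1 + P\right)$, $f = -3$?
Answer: $- \frac{5478}{7} \approx -782.57$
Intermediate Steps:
$B{\left(P \right)} = \frac{3}{7} + \frac{P \left(1 + P\right)}{7}$ ($B{\left(P \right)} = - \frac{-3 - P \left(1 + P\right)}{7} = \frac{3}{7} + \frac{P \left(1 + P\right)}{7}$)
$-1239 + B{\left(56 \right)} = -1239 + \left(\frac{3}{7} + \frac{1}{7} \cdot 56 + \frac{56^{2}}{7}\right) = -1239 + \left(\frac{3}{7} + 8 + \frac{1}{7} \cdot 3136\right) = -1239 + \left(\frac{3}{7} + 8 + 448\right) = -1239 + \frac{3195}{7} = - \frac{5478}{7}$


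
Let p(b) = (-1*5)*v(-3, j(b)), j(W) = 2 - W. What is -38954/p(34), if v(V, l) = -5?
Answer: -38954/25 ≈ -1558.2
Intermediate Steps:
p(b) = 25 (p(b) = -1*5*(-5) = -5*(-5) = 25)
-38954/p(34) = -38954/25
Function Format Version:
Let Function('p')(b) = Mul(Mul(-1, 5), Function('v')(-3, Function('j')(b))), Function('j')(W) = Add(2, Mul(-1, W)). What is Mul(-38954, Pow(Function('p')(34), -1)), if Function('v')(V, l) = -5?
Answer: Rational(-38954, 25) ≈ -1558.2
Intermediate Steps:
Function('p')(b) = 25 (Function('p')(b) = Mul(Mul(-1, 5), -5) = Mul(-5, -5) = 25)
Mul(-38954, Pow(Function('p')(34), -1)) = Mul(-38954, Pow(25, -1)) = Mul(-38954, Rational(1, 25)) = Rational(-38954, 25)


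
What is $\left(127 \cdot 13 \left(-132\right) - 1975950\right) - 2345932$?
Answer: $-4539814$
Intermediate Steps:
$\left(127 \cdot 13 \left(-132\right) - 1975950\right) - 2345932 = \left(1651 \left(-132\right) - 1975950\right) - 2345932 = \left(-217932 - 1975950\right) - 2345932 = -2193882 - 2345932 = -4539814$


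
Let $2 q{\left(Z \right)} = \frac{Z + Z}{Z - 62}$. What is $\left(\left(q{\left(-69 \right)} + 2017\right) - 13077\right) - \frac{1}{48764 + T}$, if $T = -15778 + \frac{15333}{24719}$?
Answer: $- \frac{62175725068494}{5621942683} \approx -11059.0$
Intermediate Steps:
$q{\left(Z \right)} = \frac{Z}{-62 + Z}$ ($q{\left(Z \right)} = \frac{\left(Z + Z\right) \frac{1}{Z - 62}}{2} = \frac{2 Z \frac{1}{-62 + Z}}{2} = \frac{Z}{-62 + Z}$)
$T = - \frac{20526371}{1301}$ ($T = -15778 + 15333 \cdot \frac{1}{24719} = -15778 + \frac{807}{1301} = - \frac{20526371}{1301} \approx -15777.0$)
$\left(\left(q{\left(-69 \right)} + 2017\right) - 13077\right) - \frac{1}{48764 + T} = \left(\left(- \frac{69}{-62 - 69} + 2017\right) - 13077\right) - \frac{1}{48764 - \frac{20526371}{1301}} = \left(\left(- \frac{69}{-131} + 2017\right) - 13077\right) - \frac{1}{\frac{42915593}{1301}} = \left(\left(\left(-69\right) \left(- \frac{1}{131}\right) + 2017\right) - 13077\right) - \frac{1301}{42915593} = \left(\left(\frac{69}{131} + 2017\right) - 13077\right) - \frac{1301}{42915593} = \left(\frac{264296}{131} - 13077\right) - \frac{1301}{42915593} = - \frac{1448791}{131} - \frac{1301}{42915593} = - \frac{62175725068494}{5621942683}$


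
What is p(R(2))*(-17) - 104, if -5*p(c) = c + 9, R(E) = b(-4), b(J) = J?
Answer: -87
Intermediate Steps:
R(E) = -4
p(c) = -9/5 - c/5 (p(c) = -(c + 9)/5 = -(9 + c)/5 = -9/5 - c/5)
p(R(2))*(-17) - 104 = (-9/5 - 1/5*(-4))*(-17) - 104 = (-9/5 + 4/5)*(-17) - 104 = -1*(-17) - 104 = 17 - 104 = -87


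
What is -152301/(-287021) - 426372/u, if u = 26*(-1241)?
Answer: 63645930939/4630509793 ≈ 13.745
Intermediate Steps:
u = -32266
-152301/(-287021) - 426372/u = -152301/(-287021) - 426372/(-32266) = -152301*(-1/287021) - 426372*(-1/32266) = 152301/287021 + 213186/16133 = 63645930939/4630509793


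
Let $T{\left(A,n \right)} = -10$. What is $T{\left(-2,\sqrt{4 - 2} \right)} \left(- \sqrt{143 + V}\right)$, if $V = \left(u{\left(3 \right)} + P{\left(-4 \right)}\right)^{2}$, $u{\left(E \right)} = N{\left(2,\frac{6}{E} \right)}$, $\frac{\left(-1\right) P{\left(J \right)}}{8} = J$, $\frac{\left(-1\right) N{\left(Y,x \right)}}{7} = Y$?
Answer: $10 \sqrt{467} \approx 216.1$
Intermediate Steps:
$N{\left(Y,x \right)} = - 7 Y$
$P{\left(J \right)} = - 8 J$
$u{\left(E \right)} = -14$ ($u{\left(E \right)} = \left(-7\right) 2 = -14$)
$V = 324$ ($V = \left(-14 - -32\right)^{2} = \left(-14 + 32\right)^{2} = 18^{2} = 324$)
$T{\left(-2,\sqrt{4 - 2} \right)} \left(- \sqrt{143 + V}\right) = - 10 \left(- \sqrt{143 + 324}\right) = - 10 \left(- \sqrt{467}\right) = 10 \sqrt{467}$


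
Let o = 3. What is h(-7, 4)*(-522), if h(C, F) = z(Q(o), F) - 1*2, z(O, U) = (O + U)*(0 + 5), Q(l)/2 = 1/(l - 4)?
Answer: -4176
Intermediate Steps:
Q(l) = 2/(-4 + l) (Q(l) = 2/(l - 4) = 2/(-4 + l))
z(O, U) = 5*O + 5*U (z(O, U) = (O + U)*5 = 5*O + 5*U)
h(C, F) = -12 + 5*F (h(C, F) = (5*(2/(-4 + 3)) + 5*F) - 1*2 = (5*(2/(-1)) + 5*F) - 2 = (5*(2*(-1)) + 5*F) - 2 = (5*(-2) + 5*F) - 2 = (-10 + 5*F) - 2 = -12 + 5*F)
h(-7, 4)*(-522) = (-12 + 5*4)*(-522) = (-12 + 20)*(-522) = 8*(-522) = -4176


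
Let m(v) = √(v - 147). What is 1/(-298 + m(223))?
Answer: -149/44364 - √19/44364 ≈ -0.0034568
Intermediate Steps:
m(v) = √(-147 + v)
1/(-298 + m(223)) = 1/(-298 + √(-147 + 223)) = 1/(-298 + √76) = 1/(-298 + 2*√19)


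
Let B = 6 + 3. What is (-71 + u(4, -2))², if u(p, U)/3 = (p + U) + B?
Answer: 1444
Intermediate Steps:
B = 9
u(p, U) = 27 + 3*U + 3*p (u(p, U) = 3*((p + U) + 9) = 3*((U + p) + 9) = 3*(9 + U + p) = 27 + 3*U + 3*p)
(-71 + u(4, -2))² = (-71 + (27 + 3*(-2) + 3*4))² = (-71 + (27 - 6 + 12))² = (-71 + 33)² = (-38)² = 1444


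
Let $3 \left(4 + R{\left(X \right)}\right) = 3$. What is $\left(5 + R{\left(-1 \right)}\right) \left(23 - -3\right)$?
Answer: $52$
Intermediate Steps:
$R{\left(X \right)} = -3$ ($R{\left(X \right)} = -4 + \frac{1}{3} \cdot 3 = -4 + 1 = -3$)
$\left(5 + R{\left(-1 \right)}\right) \left(23 - -3\right) = \left(5 - 3\right) \left(23 - -3\right) = 2 \left(23 + 3\right) = 2 \cdot 26 = 52$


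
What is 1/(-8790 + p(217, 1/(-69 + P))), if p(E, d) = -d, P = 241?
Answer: -172/1511881 ≈ -0.00011377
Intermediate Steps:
1/(-8790 + p(217, 1/(-69 + P))) = 1/(-8790 - 1/(-69 + 241)) = 1/(-8790 - 1/172) = 1/(-1511881/172) = -172/1511881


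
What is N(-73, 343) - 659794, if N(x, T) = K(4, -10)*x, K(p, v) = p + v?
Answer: -659356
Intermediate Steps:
N(x, T) = -6*x (N(x, T) = (4 - 10)*x = -6*x)
N(-73, 343) - 659794 = -6*(-73) - 659794 = 438 - 659794 = -659356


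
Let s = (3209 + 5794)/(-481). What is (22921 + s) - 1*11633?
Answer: 5420525/481 ≈ 11269.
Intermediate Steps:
s = -9003/481 (s = 9003*(-1/481) = -9003/481 ≈ -18.717)
(22921 + s) - 1*11633 = (22921 - 9003/481) - 1*11633 = 11015998/481 - 11633 = 5420525/481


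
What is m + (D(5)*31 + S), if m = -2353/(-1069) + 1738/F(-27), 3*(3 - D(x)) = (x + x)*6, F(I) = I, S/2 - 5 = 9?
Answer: -16197028/28863 ≈ -561.17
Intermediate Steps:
S = 28 (S = 10 + 2*9 = 10 + 18 = 28)
D(x) = 3 - 4*x (D(x) = 3 - (x + x)*6/3 = 3 - 2*x*6/3 = 3 - 4*x)
m = -1794391/28863 (m = -2353/(-1069) + 1738/(-27) = -2353*(-1/1069) + 1738*(-1/27) = 2353/1069 - 1738/27 = -1794391/28863 ≈ -62.169)
m + (D(5)*31 + S) = -1794391/28863 + ((3 - 4*5)*31 + 28) = -1794391/28863 + ((3 - 20)*31 + 28) = -1794391/28863 + (-17*31 + 28) = -1794391/28863 + (-527 + 28) = -1794391/28863 - 499 = -16197028/28863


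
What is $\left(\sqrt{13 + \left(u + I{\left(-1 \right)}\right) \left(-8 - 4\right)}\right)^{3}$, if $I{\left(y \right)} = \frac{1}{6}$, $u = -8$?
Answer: $107 \sqrt{107} \approx 1106.8$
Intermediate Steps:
$I{\left(y \right)} = \frac{1}{6}$
$\left(\sqrt{13 + \left(u + I{\left(-1 \right)}\right) \left(-8 - 4\right)}\right)^{3} = \left(\sqrt{13 + \left(-8 + \frac{1}{6}\right) \left(-8 - 4\right)}\right)^{3} = \left(\sqrt{13 - -94}\right)^{3} = \left(\sqrt{13 + 94}\right)^{3} = \left(\sqrt{107}\right)^{3} = 107 \sqrt{107}$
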